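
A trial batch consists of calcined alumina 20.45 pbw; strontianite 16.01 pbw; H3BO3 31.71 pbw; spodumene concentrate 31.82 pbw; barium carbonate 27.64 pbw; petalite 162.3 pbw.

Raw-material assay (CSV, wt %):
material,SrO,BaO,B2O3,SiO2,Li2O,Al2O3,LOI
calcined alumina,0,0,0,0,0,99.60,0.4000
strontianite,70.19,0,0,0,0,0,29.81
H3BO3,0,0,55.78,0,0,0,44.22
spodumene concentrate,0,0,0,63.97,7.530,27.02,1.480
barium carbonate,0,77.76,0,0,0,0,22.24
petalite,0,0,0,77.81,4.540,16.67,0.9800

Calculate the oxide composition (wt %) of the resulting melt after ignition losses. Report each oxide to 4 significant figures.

Values along the way appear rounded to 4 significant figures on the page — every computation holds full precision through the solve — each reported value undergoes a single rounding — derived quantities (yield, glass mass, six oxide percentages, LOI, totals) are carried using the weight values per 262.8 pbw of glass in full precision precisely as stated by either problem or answer.
What the batch supplies per oxide:
  SrO: 16.01·0.7019 = 11.24 pbw
  BaO: 27.64·0.7776 = 21.49 pbw
  B2O3: 31.71·0.5578 = 17.69 pbw
  SiO2: 31.82·0.6397 + 162.3·0.7781 = 146.6 pbw
  Li2O: 31.82·0.07530 + 162.3·0.04540 = 9.764 pbw
  Al2O3: 20.45·0.9960 + 31.82·0.2702 + 162.3·0.1667 = 56.02 pbw
LOI: 20.45·0.004000 + 16.01·0.2981 + 31.71·0.4422 + 31.82·0.01480 + 27.64·0.2224 + 162.3·0.009800 = 27.09 pbw
The glass mass, total less LOI, = 289.9 − 27.09 = 262.8 pbw (equal to the oxide-mass sum)
percent share: oxide ÷ glass, ×100

Glass mass = 262.8 pbw (batch 289.9 − LOI 27.09).
Composition: SrO 4.275%, BaO 8.177%, B2O3 6.729%, SiO2 55.79%, Li2O 3.715%, Al2O3 21.31%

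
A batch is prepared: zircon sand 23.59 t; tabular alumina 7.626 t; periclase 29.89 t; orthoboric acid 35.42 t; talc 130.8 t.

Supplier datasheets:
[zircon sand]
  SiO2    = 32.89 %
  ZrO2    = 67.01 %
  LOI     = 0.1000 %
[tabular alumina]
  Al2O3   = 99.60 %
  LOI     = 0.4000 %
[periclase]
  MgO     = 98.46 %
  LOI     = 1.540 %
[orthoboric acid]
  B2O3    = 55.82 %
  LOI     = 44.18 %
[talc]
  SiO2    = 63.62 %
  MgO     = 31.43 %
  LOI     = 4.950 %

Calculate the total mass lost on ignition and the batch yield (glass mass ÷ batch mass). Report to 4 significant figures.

The intermediate values appear (rounded to four significant digits) as written; every computation runs at full float precision in every operation. Each reported figure is rounded exactly once. Derived quantities are rebuilt in exact precision (the yield, net glass mass, ignition loss, five oxide percentages, totals) starting from the weights per 204.7 t of glass, exactly as shown in either problem or answer.
Each material's LOI contribution:
  zircon sand: 23.59 × 0.001000 = 0.02359 t
  tabular alumina: 7.626 × 0.004000 = 0.03050 t
  periclase: 29.89 × 0.01540 = 0.4603 t
  orthoboric acid: 35.42 × 0.4418 = 15.65 t
  talc: 130.8 × 0.04950 = 6.475 t
Total LOI = 22.64 t
Glass = batch − LOI = 227.3 − 22.64 = 204.7 t

LOI loss = 22.64 t; glass = 204.7 t; yield = 90.04%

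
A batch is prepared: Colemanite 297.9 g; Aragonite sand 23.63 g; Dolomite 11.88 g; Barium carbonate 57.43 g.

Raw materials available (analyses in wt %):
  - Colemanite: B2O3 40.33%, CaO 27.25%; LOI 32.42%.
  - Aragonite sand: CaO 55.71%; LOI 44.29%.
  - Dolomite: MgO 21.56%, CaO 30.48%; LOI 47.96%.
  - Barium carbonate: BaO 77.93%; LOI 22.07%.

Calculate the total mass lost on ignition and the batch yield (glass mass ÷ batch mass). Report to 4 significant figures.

LOI loss = 125.4 g; glass = 265.4 g; yield = 67.91%

The working math keeps full float precision in every operation. Mid-chain values appear with 4-significant-digit rounding at each printed step; each reported number carries a single rounding. All derived quantities (totals, net glass mass, yield, ignition loss, the four compositions) are re-derived at full precision from the weighed amounts on 265.4 g of glass exactly as shown in either problem or answer.
Each material's LOI contribution:
  Colemanite: 297.9 × 0.3242 = 96.58 g
  Aragonite sand: 23.63 × 0.4429 = 10.47 g
  Dolomite: 11.88 × 0.4796 = 5.698 g
  Barium carbonate: 57.43 × 0.2207 = 12.67 g
Total LOI = 125.4 g
Glass = batch − LOI = 390.8 − 125.4 = 265.4 g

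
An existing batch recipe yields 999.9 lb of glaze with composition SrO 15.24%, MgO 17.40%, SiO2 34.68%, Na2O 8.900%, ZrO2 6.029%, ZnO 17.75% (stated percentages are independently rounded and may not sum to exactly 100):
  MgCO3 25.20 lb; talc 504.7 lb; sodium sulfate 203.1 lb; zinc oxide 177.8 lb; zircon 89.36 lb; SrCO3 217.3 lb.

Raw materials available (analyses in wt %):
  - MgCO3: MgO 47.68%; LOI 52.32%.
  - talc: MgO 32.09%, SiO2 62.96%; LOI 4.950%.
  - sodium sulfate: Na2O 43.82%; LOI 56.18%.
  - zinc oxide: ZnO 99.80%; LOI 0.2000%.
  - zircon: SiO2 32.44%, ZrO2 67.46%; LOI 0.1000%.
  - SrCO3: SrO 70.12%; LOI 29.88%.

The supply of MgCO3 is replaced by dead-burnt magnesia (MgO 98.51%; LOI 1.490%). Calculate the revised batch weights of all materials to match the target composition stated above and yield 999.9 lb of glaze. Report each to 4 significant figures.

Revised batch per 999.9 lb glaze:
  dead-burnt magnesia: 12.20 lb
  talc: 504.7 lb
  sodium sulfate: 203.1 lb
  zinc oxide: 177.8 lb
  zircon: 89.36 lb
  SrCO3: 217.3 lb
Total batch = 1204 lb; LOI loss = 204.6 lb

Working values appear with 4-significant-figure rounding on the page; all internal work keeps full precision through the solve — each reported figure takes just one rounding; the derived quantities, which include six oxide percentages, the yield, totals, ignition loss, net glass mass, are recomputed at full precision, as given in question or answer, starting from the weights per 999.9 lb of glass.
Oxide-by-oxide targets in 999.9 lb glaze:
  SrO: 15.24% × 999.9 = 152.4 lb
  MgO: 17.40% × 999.9 = 174.0 lb
  SiO2: 34.68% × 999.9 = 346.8 lb
  Na2O: 8.900% × 999.9 = 88.99 lb
  ZrO2: 6.029% × 999.9 = 60.28 lb
  ZnO: 17.75% × 999.9 = 177.5 lb
Oxide-by-oxide audit applying the batch weights above, on the stated basis (every target is met by its sum modulo rounding of the values):
  SrO: 217.3·0.7012 = 152.4 lb (target 152.4 lb)
  MgO: 12.20·0.9851 + 504.7·0.3209 = 174.0 lb (target 174.0 lb)
  SiO2: 504.7·0.6296 + 89.36·0.3244 = 346.7 lb (target 346.8 lb)
  Na2O: 203.1·0.4382 = 89.00 lb (target 88.99 lb)
  ZrO2: 89.36·0.6746 = 60.28 lb (target 60.28 lb)
  ZnO: 177.8·0.9980 = 177.4 lb (target 177.5 lb)
Auditing the glass mass value: whole batch net of LOI = 999.8 lb (per-oxide target masses sum to 999.9 lb; versus the stated basis of 999.9 lb — rounding explains the deltas).
Batch grand total — Σ batch = 1204 lb; the LOI term Σ batch·LOI equals 204.6 lb; yield = glass ÷ total batch = 83.01%.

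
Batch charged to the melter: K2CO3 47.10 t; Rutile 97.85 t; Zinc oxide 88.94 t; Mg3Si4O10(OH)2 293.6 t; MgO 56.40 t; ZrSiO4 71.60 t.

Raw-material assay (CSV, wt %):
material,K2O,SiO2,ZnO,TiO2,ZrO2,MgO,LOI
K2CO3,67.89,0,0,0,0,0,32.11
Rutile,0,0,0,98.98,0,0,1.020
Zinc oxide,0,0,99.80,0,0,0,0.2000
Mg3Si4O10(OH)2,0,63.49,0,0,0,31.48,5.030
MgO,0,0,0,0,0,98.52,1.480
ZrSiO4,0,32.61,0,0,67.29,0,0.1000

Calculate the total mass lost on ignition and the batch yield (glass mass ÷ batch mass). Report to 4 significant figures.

Values along the way appear, rounded to 4 significant figures, alongside each step. All internal work holds exact precision end to end; exactly one rounding is applied to every reported number — the derived quantities are re-derived from the weighed amounts at 623.5 t of glass at full float precision (ignition loss, totals, the six compositions, net glass mass, the yield) as set out in problem or answer.
Per-material ignition loss:
  K2CO3: 47.10 × 0.3211 = 15.12 t
  Rutile: 97.85 × 0.01020 = 0.9981 t
  Zinc oxide: 88.94 × 0.002000 = 0.1779 t
  Mg3Si4O10(OH)2: 293.6 × 0.05030 = 14.77 t
  MgO: 56.40 × 0.01480 = 0.8347 t
  ZrSiO4: 71.60 × 0.001000 = 0.07160 t
Total LOI = 31.97 t
Glass = batch − LOI = 655.5 − 31.97 = 623.5 t

LOI loss = 31.97 t; glass = 623.5 t; yield = 95.12%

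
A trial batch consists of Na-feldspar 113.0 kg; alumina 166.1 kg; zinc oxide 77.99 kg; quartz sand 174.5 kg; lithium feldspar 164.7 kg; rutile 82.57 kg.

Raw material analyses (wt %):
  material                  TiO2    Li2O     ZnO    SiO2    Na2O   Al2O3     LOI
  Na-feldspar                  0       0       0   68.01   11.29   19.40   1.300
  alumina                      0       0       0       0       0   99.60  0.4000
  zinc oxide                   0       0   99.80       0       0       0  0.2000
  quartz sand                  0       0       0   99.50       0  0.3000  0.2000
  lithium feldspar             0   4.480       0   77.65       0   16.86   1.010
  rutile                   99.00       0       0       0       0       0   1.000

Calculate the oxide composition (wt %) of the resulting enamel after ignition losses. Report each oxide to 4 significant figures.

All arithmetic carries full precision at each step. Intermediates are rounded to 4 significant digits wherever printed; each reported result takes just one rounding — all derived quantities are recomputed at exact precision (totals, LOI, the yield, the six compositions, net glass mass) starting from the weights for 773.7 kg of glass, exactly as printed in question or answer.
Oxide masses out of the charge:
  TiO2: 82.57·0.9900 = 81.74 kg
  Li2O: 164.7·0.04480 = 7.379 kg
  ZnO: 77.99·0.9980 = 77.83 kg
  SiO2: 113.0·0.6801 + 174.5·0.9950 + 164.7·0.7765 = 378.4 kg
  Na2O: 113.0·0.1129 = 12.76 kg
  Al2O3: 113.0·0.1940 + 166.1·0.9960 + 174.5·0.003000 + 164.7·0.1686 = 215.6 kg
LOI: 113.0·0.01300 + 166.1·0.004000 + 77.99·0.002000 + 174.5·0.002000 + 164.7·0.01010 + 82.57·0.01000 = 5.128 kg
Resulting glass, batch − LOI: 778.9 − 5.128 = 773.7 kg (= Σ oxide masses)
oxide / glass × 100 gives the wt %

Glass mass = 773.7 kg (batch 778.9 − LOI 5.128).
Composition: TiO2 10.56%, Li2O 0.9536%, ZnO 10.06%, SiO2 48.90%, Na2O 1.649%, Al2O3 27.87%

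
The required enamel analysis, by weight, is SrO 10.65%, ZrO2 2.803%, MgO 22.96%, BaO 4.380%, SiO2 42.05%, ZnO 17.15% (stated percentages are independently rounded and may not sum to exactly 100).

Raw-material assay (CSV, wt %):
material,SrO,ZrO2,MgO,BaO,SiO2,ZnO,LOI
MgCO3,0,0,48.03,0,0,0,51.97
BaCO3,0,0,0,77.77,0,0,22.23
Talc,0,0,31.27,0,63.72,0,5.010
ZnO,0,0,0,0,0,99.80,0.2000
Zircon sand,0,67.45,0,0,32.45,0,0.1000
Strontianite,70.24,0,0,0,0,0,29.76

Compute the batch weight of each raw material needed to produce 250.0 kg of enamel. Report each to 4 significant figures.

In-progress results are printed rounded to 4 significant figures on the page — each numeric step keeps exact precision in all steps; a single rounding yields each reported value. Derived quantities, including totals, the yield, LOI, the six compositions, glass mass, are computed from the batch weights per 250.0 kg of glass at full precision as they appear in question or answer.
Oxide mass targets, per 250.0 kg enamel:
  SrO: 10.65% × 250.0 = 26.62 kg
  ZrO2: 2.803% × 250.0 = 7.008 kg
  MgO: 22.96% × 250.0 = 57.40 kg
  BaO: 4.380% × 250.0 = 10.95 kg
  SiO2: 42.05% × 250.0 = 105.1 kg
  ZnO: 17.15% × 250.0 = 42.88 kg
Balance tally, oxide-wise, working from each reported weight, for the quoted basis mass (every target is met by its sum up to rounding of the answer):
  SrO: 37.91·0.7024 = 26.63 kg (target 26.62 kg)
  ZrO2: 10.39·0.6745 = 7.008 kg (target 7.008 kg)
  MgO: 15.54·0.4803 + 159.7·0.3127 = 57.40 kg (target 57.40 kg)
  BaO: 14.08·0.7777 = 10.95 kg (target 10.95 kg)
  SiO2: 159.7·0.6372 + 10.39·0.3245 = 105.1 kg (target 105.1 kg)
  ZnO: 42.96·0.9980 = 42.87 kg (target 42.88 kg)
Consistency of the glass mass: total charge less LOI = 250.0 kg (summing oxide targets gives 250.0 kg; against the stated basis, 250.0 kg — gaps are rounding artifacts).
Batch grand total — Σ batch = 280.6 kg; loss to ignition Σ batch·LOI = 30.59 kg; the yield ratio, glass ÷ batch: 89.10%.

Batch per 250.0 kg enamel:
  MgCO3: 15.54 kg
  BaCO3: 14.08 kg
  Talc: 159.7 kg
  ZnO: 42.96 kg
  Zircon sand: 10.39 kg
  Strontianite: 37.91 kg
Total batch = 280.6 kg; LOI loss = 30.59 kg; yield = 89.10%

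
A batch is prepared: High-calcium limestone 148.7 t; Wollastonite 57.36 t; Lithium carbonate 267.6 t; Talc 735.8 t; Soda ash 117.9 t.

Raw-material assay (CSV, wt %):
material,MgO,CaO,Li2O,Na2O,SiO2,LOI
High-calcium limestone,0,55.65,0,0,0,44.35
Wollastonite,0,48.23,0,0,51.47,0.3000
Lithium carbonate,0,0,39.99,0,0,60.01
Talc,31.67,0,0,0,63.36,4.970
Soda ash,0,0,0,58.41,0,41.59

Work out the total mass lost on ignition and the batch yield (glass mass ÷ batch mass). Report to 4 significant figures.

Working values are displayed with 4-significant-digit rounding in the printout. All internal work holds full float precision through every step — every reported result takes a single rounding — all derived quantities (totals, net glass mass, five oxide percentages, the yield, LOI) are re-derived from the weighed amounts at 1015 t of glass at exact precision exactly as shown in the question or the answer.
Each material's LOI contribution:
  High-calcium limestone: 148.7 × 0.4435 = 65.95 t
  Wollastonite: 57.36 × 0.003000 = 0.1721 t
  Lithium carbonate: 267.6 × 0.6001 = 160.6 t
  Talc: 735.8 × 0.04970 = 36.57 t
  Soda ash: 117.9 × 0.4159 = 49.03 t
Total LOI = 312.3 t
Glass = batch − LOI = 1327 − 312.3 = 1015 t

LOI loss = 312.3 t; glass = 1015 t; yield = 76.47%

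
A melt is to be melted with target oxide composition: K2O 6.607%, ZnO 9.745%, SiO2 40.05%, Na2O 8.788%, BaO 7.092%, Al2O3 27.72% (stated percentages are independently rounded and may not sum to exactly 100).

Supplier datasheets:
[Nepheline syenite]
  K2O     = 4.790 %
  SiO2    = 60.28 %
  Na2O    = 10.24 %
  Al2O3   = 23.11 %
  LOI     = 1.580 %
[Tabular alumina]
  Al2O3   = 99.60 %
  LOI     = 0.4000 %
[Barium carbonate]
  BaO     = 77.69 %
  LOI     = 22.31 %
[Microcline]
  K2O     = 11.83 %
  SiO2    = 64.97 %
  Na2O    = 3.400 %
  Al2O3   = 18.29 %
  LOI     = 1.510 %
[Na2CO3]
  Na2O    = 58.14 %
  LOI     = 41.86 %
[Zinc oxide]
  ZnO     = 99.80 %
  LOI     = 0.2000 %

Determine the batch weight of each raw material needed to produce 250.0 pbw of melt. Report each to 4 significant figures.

Batch per 250.0 pbw melt:
  Nepheline syenite: 27.70 pbw
  Tabular alumina: 39.57 pbw
  Barium carbonate: 22.82 pbw
  Microcline: 128.4 pbw
  Na2CO3: 25.40 pbw
  Zinc oxide: 24.41 pbw
Total batch = 268.3 pbw; LOI loss = 18.31 pbw; yield = 93.18%

Every computation runs at full precision at every stage; in-progress results are shown with 4-significant-figure rounding as written; each reported value sees exactly one rounding. All derived quantities, which include ignition loss, net glass mass, six oxide percentages, totals, yield, are carried in exact precision, as set out in the problem or the answer, from the weighed amounts on 250.0 pbw of glass.
Oxide-by-oxide targets in 250.0 pbw melt:
  K2O: 6.607% × 250.0 = 16.52 pbw
  ZnO: 9.745% × 250.0 = 24.36 pbw
  SiO2: 40.05% × 250.0 = 100.1 pbw
  Na2O: 8.788% × 250.0 = 21.97 pbw
  BaO: 7.092% × 250.0 = 17.73 pbw
  Al2O3: 27.72% × 250.0 = 69.30 pbw
Checking each oxide sum given the weights on record, under the basis named above (each sum matches its target mass up to rounding of the answer):
  K2O: 27.70·0.04790 + 128.4·0.1183 = 16.52 pbw (target 16.52 pbw)
  ZnO: 24.41·0.9980 = 24.36 pbw (target 24.36 pbw)
  SiO2: 27.70·0.6028 + 128.4·0.6497 = 100.1 pbw (target 100.1 pbw)
  Na2O: 27.70·0.1024 + 128.4·0.03400 + 25.40·0.5814 = 21.97 pbw (target 21.97 pbw)
  BaO: 22.82·0.7769 = 17.73 pbw (target 17.73 pbw)
  Al2O3: 27.70·0.2311 + 39.57·0.9960 + 128.4·0.1829 = 69.30 pbw (target 69.30 pbw)
Mass balance on the glass: batch Σ − ignition loss = 250.0 pbw (targets for the oxides total 250.0 pbw; versus the stated basis of 250.0 pbw — deltas are rounding alone).
Whole-batch sum: Σ batch = 268.3 pbw; loss to ignition Σ batch·LOI = 18.31 pbw; as yield: glass ÷ batch → 93.18%.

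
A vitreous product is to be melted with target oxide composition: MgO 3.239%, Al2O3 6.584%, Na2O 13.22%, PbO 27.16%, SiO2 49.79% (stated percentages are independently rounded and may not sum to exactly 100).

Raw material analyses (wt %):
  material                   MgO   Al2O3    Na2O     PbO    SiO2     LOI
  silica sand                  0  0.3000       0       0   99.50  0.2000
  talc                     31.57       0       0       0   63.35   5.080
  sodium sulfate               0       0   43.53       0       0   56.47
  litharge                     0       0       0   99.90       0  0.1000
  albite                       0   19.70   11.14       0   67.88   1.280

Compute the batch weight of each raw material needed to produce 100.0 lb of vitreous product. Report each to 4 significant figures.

The whole derivation maintains full float precision at all times; values along the way appear rounded to four significant figures on the page. Every reported value takes just one rounding; all derived quantities (the yield, net glass mass, the totals, five oxide percentages, ignition loss) are carried in full float precision using the weight values per 100.0 lb of glass, precisely as stated by the question or the answer.
Oxide mass targets, per 100.0 lb vitreous product:
  MgO: 3.239% × 100.0 = 3.239 lb
  Al2O3: 6.584% × 100.0 = 6.584 lb
  Na2O: 13.22% × 100.0 = 13.22 lb
  PbO: 27.16% × 100.0 = 27.16 lb
  SiO2: 49.79% × 100.0 = 49.79 lb
Sums-versus-targets review applying the batch weights above, at the basis given (sum by sum, the targets are met within answer rounding):
  MgO: 10.26·0.3157 = 3.239 lb (target 3.239 lb)
  Al2O3: 20.92·0.003000 + 33.10·0.1970 = 6.583 lb (target 6.584 lb)
  Na2O: 21.90·0.4353 + 33.10·0.1114 = 13.22 lb (target 13.22 lb)
  PbO: 27.19·0.9990 = 27.16 lb (target 27.16 lb)
  SiO2: 20.92·0.9950 + 10.26·0.6335 + 33.10·0.6788 = 49.78 lb (target 49.79 lb)
Mass balance on the glass: the batch minus its LOI: 99.99 lb (oxide target masses add up to 99.99 lb; against the stated basis, 100.0 lb — differing by rounding only).
Summing the batch: Σ batch = 113.4 lb; ignition loss, Σ(batch × LOI) = 13.38 lb; yield, glass over the total, = 88.20%.

Batch per 100.0 lb vitreous product:
  silica sand: 20.92 lb
  talc: 10.26 lb
  sodium sulfate: 21.90 lb
  litharge: 27.19 lb
  albite: 33.10 lb
Total batch = 113.4 lb; LOI loss = 13.38 lb; yield = 88.20%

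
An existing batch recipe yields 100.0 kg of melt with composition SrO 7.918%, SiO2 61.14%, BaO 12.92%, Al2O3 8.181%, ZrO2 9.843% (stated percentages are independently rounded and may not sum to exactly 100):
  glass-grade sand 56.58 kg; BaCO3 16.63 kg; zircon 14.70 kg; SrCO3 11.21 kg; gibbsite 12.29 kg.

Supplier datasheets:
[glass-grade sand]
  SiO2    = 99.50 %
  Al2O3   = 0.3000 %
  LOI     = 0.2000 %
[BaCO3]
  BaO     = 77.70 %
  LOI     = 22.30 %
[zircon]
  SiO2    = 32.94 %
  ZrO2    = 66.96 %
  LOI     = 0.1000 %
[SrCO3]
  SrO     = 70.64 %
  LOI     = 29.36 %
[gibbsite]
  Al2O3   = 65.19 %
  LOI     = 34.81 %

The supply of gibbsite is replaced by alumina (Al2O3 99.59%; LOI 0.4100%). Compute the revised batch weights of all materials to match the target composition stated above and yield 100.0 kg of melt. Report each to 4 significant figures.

Values along the way are printed rounded to four significant figures alongside each step; all internal work maintains full float precision at all times. A single rounding produces every reported figure. All derived quantities are rebuilt starting from the weights per 100.0 kg of glass in exact precision (LOI, the five compositions, the totals, yield, net glass mass) as given in the problem or the answer.
Oxide-by-oxide targets in 100.0 kg melt:
  SrO: 7.918% × 100.0 = 7.918 kg
  SiO2: 61.14% × 100.0 = 61.14 kg
  BaO: 12.92% × 100.0 = 12.92 kg
  Al2O3: 8.181% × 100.0 = 8.181 kg
  ZrO2: 9.843% × 100.0 = 9.843 kg
Per-oxide balance check applying the batch weights above, on the stated basis (oxide sums agree with the targets exact up to rounding of places):
  SrO: 11.21·0.7064 = 7.919 kg (target 7.918 kg)
  SiO2: 56.58·0.9950 + 14.70·0.3294 = 61.14 kg (target 61.14 kg)
  BaO: 16.63·0.7770 = 12.92 kg (target 12.92 kg)
  Al2O3: 56.58·0.003000 + 8.044·0.9959 = 8.181 kg (target 8.181 kg)
  ZrO2: 14.70·0.6696 = 9.843 kg (target 9.843 kg)
Mass balance on the glass: total charge less LOI = 100.0 kg (the targets, summed, come to 100.0 kg; versus the stated basis of 100.0 kg — a pure rounding effect).
Total batch = Σ batch = 107.2 kg; ignition loss, Σ(batch × LOI) = 7.161 kg; as yield: glass ÷ batch → 93.32%.

Revised batch per 100.0 kg melt:
  glass-grade sand: 56.58 kg
  BaCO3: 16.63 kg
  zircon: 14.70 kg
  SrCO3: 11.21 kg
  alumina: 8.044 kg
Total batch = 107.2 kg; LOI loss = 7.161 kg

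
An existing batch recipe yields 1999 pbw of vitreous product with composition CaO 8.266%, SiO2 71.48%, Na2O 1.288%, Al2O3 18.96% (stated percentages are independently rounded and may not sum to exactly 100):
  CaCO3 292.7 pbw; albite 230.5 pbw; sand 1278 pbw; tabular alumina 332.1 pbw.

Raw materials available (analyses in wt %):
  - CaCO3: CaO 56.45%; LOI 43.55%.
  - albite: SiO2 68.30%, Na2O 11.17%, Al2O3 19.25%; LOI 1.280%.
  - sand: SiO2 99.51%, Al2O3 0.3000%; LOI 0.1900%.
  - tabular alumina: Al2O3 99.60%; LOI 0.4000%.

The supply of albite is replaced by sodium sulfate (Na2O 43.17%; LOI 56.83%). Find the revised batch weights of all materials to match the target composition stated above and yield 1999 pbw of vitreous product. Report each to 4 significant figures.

In-progress results are displayed rounded off to 4 significant digits in the working; every computation holds full float precision in every operation. Every reported number takes just one rounding; all derived quantities (the yield, LOI, net glass mass, totals, the four compositions) are re-derived starting from the weights at 1999 pbw of glass in full precision as given in the problem or answer text.
Target oxide masses per 1999 pbw vitreous product:
  CaO: 8.266% × 1999 = 165.2 pbw
  SiO2: 71.48% × 1999 = 1429 pbw
  Na2O: 1.288% × 1999 = 25.75 pbw
  Al2O3: 18.96% × 1999 = 379.0 pbw
Oxide-by-oxide audit working from each reported weight, per the basis as stated (every target is met by its sum once rounding is allowed for):
  CaO: 292.7·0.5645 = 165.2 pbw (target 165.2 pbw)
  SiO2: 1436·0.9951 = 1429 pbw (target 1429 pbw)
  Na2O: 59.64·0.4317 = 25.75 pbw (target 25.75 pbw)
  Al2O3: 1436·0.003000 + 376.2·0.9960 = 379.0 pbw (target 379.0 pbw)
Glass-mass bookkeeping: batch Σ − ignition loss = 1999 pbw (targets for the oxides total 1999 pbw; with the basis standing at 1999 pbw — a pure rounding effect).
Whole-batch sum: Σ batch = 2165 pbw; Σ batch·LOI gives LOI loss = 165.6 pbw; as yield: glass ÷ batch → 92.35%.

Revised batch per 1999 pbw vitreous product:
  CaCO3: 292.7 pbw
  sodium sulfate: 59.64 pbw
  sand: 1436 pbw
  tabular alumina: 376.2 pbw
Total batch = 2165 pbw; LOI loss = 165.6 pbw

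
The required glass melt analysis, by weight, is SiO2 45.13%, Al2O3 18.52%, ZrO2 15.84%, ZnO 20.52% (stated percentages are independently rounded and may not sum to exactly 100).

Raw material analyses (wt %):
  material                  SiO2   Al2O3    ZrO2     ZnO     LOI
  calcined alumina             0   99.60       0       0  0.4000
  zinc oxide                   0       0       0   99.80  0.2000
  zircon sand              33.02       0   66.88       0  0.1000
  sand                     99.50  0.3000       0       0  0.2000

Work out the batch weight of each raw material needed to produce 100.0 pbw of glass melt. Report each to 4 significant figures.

Mid-chain values are displayed (rounded to 4 significant figures) within the worked lines; each numeric step carries full precision in every operation; each reported result receives exactly one rounding; all derived quantities are carried in exact precision (glass mass, totals, the yield, four oxide percentages, LOI) from the batch weights per 100.0 pbw of glass exactly as printed in either problem or answer.
The oxide mass targets at 100.0 pbw glass melt:
  SiO2: 45.13% × 100.0 = 45.13 pbw
  Al2O3: 18.52% × 100.0 = 18.52 pbw
  ZrO2: 15.84% × 100.0 = 15.84 pbw
  ZnO: 20.52% × 100.0 = 20.52 pbw
Oxide-by-oxide audit per the reported batch figures, under the basis named above (each sum matches its target mass given rounding of the digits):
  SiO2: 23.68·0.3302 + 37.50·0.9950 = 45.13 pbw (target 45.13 pbw)
  Al2O3: 18.48·0.9960 + 37.50·0.003000 = 18.52 pbw (target 18.52 pbw)
  ZrO2: 23.68·0.6688 = 15.84 pbw (target 15.84 pbw)
  ZnO: 20.56·0.9980 = 20.52 pbw (target 20.52 pbw)
Glass-mass bookkeeping: total charge less LOI = 100.0 pbw (the targets, summed, come to 100.0 pbw; against the stated basis, 100.0 pbw — a pure rounding effect).
Whole-batch sum: Σ batch = 100.2 pbw; LOI loss = Σ batch·LOI = 0.2137 pbw; glass ÷ batch gives a yield of 99.79%.

Batch per 100.0 pbw glass melt:
  calcined alumina: 18.48 pbw
  zinc oxide: 20.56 pbw
  zircon sand: 23.68 pbw
  sand: 37.50 pbw
Total batch = 100.2 pbw; LOI loss = 0.2137 pbw; yield = 99.79%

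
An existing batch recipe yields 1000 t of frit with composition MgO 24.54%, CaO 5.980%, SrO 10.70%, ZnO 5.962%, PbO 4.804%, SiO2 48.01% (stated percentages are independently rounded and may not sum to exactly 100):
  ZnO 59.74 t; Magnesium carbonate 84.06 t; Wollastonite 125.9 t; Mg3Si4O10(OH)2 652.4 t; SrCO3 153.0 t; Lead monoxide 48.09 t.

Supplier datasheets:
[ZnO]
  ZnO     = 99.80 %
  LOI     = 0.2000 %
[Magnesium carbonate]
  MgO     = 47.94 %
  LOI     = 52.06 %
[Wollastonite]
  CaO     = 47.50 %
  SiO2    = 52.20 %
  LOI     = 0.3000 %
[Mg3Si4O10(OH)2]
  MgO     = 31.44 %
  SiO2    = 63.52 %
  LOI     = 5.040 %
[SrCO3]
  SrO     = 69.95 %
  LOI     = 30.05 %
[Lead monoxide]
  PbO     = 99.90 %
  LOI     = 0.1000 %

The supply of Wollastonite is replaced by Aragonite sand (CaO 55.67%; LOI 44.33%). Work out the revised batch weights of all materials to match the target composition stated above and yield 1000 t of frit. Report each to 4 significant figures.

Revised batch per 1000 t frit:
  ZnO: 59.74 t
  Magnesium carbonate: 16.20 t
  Aragonite sand: 107.4 t
  Mg3Si4O10(OH)2: 755.8 t
  SrCO3: 153.0 t
  Lead monoxide: 48.09 t
Total batch = 1140 t; LOI loss = 140.3 t

All arithmetic holds full float precision end to end; the intermediate values are shown, rounded to 4 significant figures, between the steps. Each reported value undergoes a single rounding. Derived quantities (yield, ignition loss, glass mass, six oxide percentages, totals) are rebuilt from the batch weights at 1000 t of glass at full precision as written in the question or the answer.
Oxide mass targets, per 1000 t frit:
  MgO: 24.54% × 1000 = 245.4 t
  CaO: 5.980% × 1000 = 59.80 t
  SrO: 10.70% × 1000 = 107.0 t
  ZnO: 5.962% × 1000 = 59.62 t
  PbO: 4.804% × 1000 = 48.04 t
  SiO2: 48.01% × 1000 = 480.1 t
Balance tally, oxide-wise, using the reported weights, relative to the basis at hand (target by target, the sums agree once rounding is allowed for):
  MgO: 16.20·0.4794 + 755.8·0.3144 = 245.4 t (target 245.4 t)
  CaO: 107.4·0.5567 = 59.79 t (target 59.80 t)
  SrO: 153.0·0.6995 = 107.0 t (target 107.0 t)
  ZnO: 59.74·0.9980 = 59.62 t (target 59.62 t)
  PbO: 48.09·0.9990 = 48.04 t (target 48.04 t)
  SiO2: 755.8·0.6352 = 480.1 t (target 480.1 t)
Glass-mass bookkeeping: batch total minus LOI = 999.9 t (summing oxide targets gives 1000 t; stated basis 1000 t — any gap is answer rounding).
Batch grand total — Σ batch = 1140 t; the LOI term Σ batch·LOI equals 140.3 t; yield = glass ÷ total batch = 87.70%.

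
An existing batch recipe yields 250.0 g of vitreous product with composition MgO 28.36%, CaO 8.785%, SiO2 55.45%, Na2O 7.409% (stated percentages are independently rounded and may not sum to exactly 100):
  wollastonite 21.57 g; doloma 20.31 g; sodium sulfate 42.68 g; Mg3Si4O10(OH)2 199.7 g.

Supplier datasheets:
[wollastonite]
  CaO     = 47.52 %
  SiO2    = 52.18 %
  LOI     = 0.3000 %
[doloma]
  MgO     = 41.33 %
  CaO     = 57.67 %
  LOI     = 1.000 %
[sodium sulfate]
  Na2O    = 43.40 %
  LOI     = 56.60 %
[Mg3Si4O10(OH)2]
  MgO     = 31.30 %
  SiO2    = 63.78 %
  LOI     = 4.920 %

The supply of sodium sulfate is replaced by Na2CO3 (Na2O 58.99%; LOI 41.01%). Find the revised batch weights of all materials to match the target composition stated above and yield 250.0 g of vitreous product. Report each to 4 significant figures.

Each numeric step carries full precision at every stage; working values are shown (rounded to 4 significant figures) in the printout — each reported result undergoes a single rounding. Derived quantities are rebuilt using the weight values at 250.0 g of glass at full float precision (yield, LOI, glass mass, the four compositions, the totals) exactly as shown in the problem or answer text.
Target masses of each oxide per 250.0 g vitreous product:
  MgO: 28.36% × 250.0 = 70.90 g
  CaO: 8.785% × 250.0 = 21.96 g
  SiO2: 55.45% × 250.0 = 138.6 g
  Na2O: 7.409% × 250.0 = 18.52 g
Per-oxide balance check given the weights on record, against the basis in use (oxide sums agree with the targets inside rounding margins):
  MgO: 20.31·0.4133 + 199.7·0.3130 = 70.90 g (target 70.90 g)
  CaO: 21.57·0.4752 + 20.31·0.5767 = 21.96 g (target 21.96 g)
  SiO2: 21.57·0.5218 + 199.7·0.6378 = 138.6 g (target 138.6 g)
  Na2O: 31.40·0.5899 = 18.52 g (target 18.52 g)
Glass-mass bookkeeping: whole batch net of LOI = 250.0 g (summing oxide targets gives 250.0 g; basis as stated: 250.0 g — any gap is answer rounding).
Batch total: Σ batch = 273.0 g; ignition loss, Σ(batch × LOI) = 22.97 g; yield: glass divided by total = 91.59%.

Revised batch per 250.0 g vitreous product:
  wollastonite: 21.57 g
  doloma: 20.31 g
  Na2CO3: 31.40 g
  Mg3Si4O10(OH)2: 199.7 g
Total batch = 273.0 g; LOI loss = 22.97 g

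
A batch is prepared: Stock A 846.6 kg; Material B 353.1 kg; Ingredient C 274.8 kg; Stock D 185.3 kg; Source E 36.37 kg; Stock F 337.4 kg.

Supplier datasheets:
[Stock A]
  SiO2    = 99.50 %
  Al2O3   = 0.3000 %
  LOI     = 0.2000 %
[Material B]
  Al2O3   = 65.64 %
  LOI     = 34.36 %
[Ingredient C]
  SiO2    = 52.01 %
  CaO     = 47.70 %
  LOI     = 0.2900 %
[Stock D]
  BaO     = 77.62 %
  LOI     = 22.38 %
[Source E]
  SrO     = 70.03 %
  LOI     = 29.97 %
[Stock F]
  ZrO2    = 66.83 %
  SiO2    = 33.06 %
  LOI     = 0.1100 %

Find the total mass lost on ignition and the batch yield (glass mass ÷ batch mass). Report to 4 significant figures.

Intermediates are printed, rounded to 4 significant figures, as written; all arithmetic maintains exact precision at every stage; a single rounding completes each reported value — the derived quantities, which include six oxide percentages, net glass mass, LOI, the totals, yield, are rebuilt in full float precision, as quoted within question or answer, using the weight values on 1857 kg of glass.
Ignition loss by material:
  Stock A: 846.6 × 0.002000 = 1.693 kg
  Material B: 353.1 × 0.3436 = 121.3 kg
  Ingredient C: 274.8 × 0.002900 = 0.7969 kg
  Stock D: 185.3 × 0.2238 = 41.47 kg
  Source E: 36.37 × 0.2997 = 10.90 kg
  Stock F: 337.4 × 0.001100 = 0.3711 kg
Total LOI = 176.6 kg
Glass = batch − LOI = 2034 − 176.6 = 1857 kg

LOI loss = 176.6 kg; glass = 1857 kg; yield = 91.32%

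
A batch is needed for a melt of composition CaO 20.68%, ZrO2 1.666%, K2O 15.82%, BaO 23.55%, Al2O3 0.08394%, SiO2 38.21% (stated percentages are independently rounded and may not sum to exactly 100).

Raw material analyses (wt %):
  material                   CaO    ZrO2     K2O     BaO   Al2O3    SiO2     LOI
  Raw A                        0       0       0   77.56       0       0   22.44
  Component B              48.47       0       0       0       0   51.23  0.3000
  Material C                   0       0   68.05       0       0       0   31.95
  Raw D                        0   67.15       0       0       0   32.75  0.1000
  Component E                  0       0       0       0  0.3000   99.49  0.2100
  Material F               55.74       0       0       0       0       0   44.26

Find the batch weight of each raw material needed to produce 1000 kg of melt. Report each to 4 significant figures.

Batch per 1000 kg melt:
  Raw A: 303.6 kg
  Component B: 186.6 kg
  Material C: 232.5 kg
  Raw D: 24.81 kg
  Component E: 279.8 kg
  Material F: 208.7 kg
Total batch = 1236 kg; LOI loss = 236.0 kg; yield = 80.91%

Each numeric step carries exact precision in every operation. Intermediates appear, rounded to four significant digits, in the working. Each reported result receives exactly one rounding. All derived quantities, which include LOI, yield, net glass mass, the totals, the six compositions, are rebuilt in full precision, as set out in problem or answer, using the weight values on 1000 kg of glass.
Oxide mass targets, per 1000 kg melt:
  CaO: 20.68% × 1000 = 206.8 kg
  ZrO2: 1.666% × 1000 = 16.66 kg
  K2O: 15.82% × 1000 = 158.2 kg
  BaO: 23.55% × 1000 = 235.5 kg
  Al2O3: 0.08394% × 1000 = 0.8394 kg
  SiO2: 38.21% × 1000 = 382.1 kg
Sums-versus-targets review from the weights as reported, per the basis as stated (every target is met by its sum within answer rounding):
  CaO: 186.6·0.4847 + 208.7·0.5574 = 206.8 kg (target 206.8 kg)
  ZrO2: 24.81·0.6715 = 16.66 kg (target 16.66 kg)
  K2O: 232.5·0.6805 = 158.2 kg (target 158.2 kg)
  BaO: 303.6·0.7756 = 235.5 kg (target 235.5 kg)
  Al2O3: 279.8·0.003000 = 0.8394 kg (target 0.8394 kg)
  SiO2: 186.6·0.5123 + 24.81·0.3275 + 279.8·0.9949 = 382.1 kg (target 382.1 kg)
Glass-mass sanity pass: batch total minus LOI = 1000 kg (the targets, summed, come to 1000 kg; with the basis standing at 1000 kg — rounding explains the deltas).
Batch grand total — Σ batch = 1236 kg; LOI removed, Σ of batch·LOI: 236.0 kg; yield, glass over the total, = 80.91%.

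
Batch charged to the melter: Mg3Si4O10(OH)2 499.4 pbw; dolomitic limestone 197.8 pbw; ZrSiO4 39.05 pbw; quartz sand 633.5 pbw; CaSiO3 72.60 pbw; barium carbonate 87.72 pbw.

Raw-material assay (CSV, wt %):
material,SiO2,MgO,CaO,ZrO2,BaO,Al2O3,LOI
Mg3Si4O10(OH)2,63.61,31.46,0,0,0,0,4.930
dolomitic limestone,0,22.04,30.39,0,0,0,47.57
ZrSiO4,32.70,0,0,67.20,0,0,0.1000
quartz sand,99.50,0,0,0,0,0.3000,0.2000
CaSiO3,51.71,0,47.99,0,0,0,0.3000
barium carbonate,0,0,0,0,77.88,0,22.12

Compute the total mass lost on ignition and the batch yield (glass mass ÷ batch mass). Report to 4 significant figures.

LOI loss = 139.6 pbw; glass = 1390 pbw; yield = 90.87%

All arithmetic holds exact precision through the solve — values along the way are displayed rounded to four significant digits in the printout; exactly one rounding is applied to each reported value; all derived quantities (the six compositions, the totals, the yield, net glass mass, LOI) are re-derived at full precision using the weight values on 1390 pbw of glass, as given in the problem or answer text.
LOI of each material in turn:
  Mg3Si4O10(OH)2: 499.4 × 0.04930 = 24.62 pbw
  dolomitic limestone: 197.8 × 0.4757 = 94.09 pbw
  ZrSiO4: 39.05 × 0.001000 = 0.03905 pbw
  quartz sand: 633.5 × 0.002000 = 1.267 pbw
  CaSiO3: 72.60 × 0.003000 = 0.2178 pbw
  barium carbonate: 87.72 × 0.2212 = 19.40 pbw
Total LOI = 139.6 pbw
Glass = batch − LOI = 1530 − 139.6 = 1390 pbw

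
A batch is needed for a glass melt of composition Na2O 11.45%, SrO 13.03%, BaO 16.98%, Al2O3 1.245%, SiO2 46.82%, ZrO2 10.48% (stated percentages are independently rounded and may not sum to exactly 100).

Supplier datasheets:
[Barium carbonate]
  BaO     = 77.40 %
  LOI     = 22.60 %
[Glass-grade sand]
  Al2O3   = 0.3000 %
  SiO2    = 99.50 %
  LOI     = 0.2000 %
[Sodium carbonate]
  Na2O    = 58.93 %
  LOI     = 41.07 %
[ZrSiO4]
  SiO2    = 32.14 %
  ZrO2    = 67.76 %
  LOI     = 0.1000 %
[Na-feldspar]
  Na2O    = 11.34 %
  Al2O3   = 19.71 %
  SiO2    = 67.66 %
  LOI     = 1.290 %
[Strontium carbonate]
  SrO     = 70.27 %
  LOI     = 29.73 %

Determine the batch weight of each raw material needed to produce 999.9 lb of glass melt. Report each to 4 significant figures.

Batch per 999.9 lb glass melt:
  Barium carbonate: 219.4 lb
  Glass-grade sand: 381.6 lb
  Sodium carbonate: 183.2 lb
  ZrSiO4: 154.6 lb
  Na-feldspar: 57.35 lb
  Strontium carbonate: 185.4 lb
Total batch = 1182 lb; LOI loss = 181.6 lb; yield = 84.63%

Rounding to four significant figures applies to every in-between result as shown. Every computation maintains full precision in all steps; every reported figure carries a single rounding; derived quantities are rebuilt starting from the weights for 999.9 lb of glass in exact precision (glass mass, LOI, totals, the yield, the six compositions) as given in problem or answer.
Oxide mass targets, per 999.9 lb glass melt:
  Na2O: 11.45% × 999.9 = 114.5 lb
  SrO: 13.03% × 999.9 = 130.3 lb
  BaO: 16.98% × 999.9 = 169.8 lb
  Al2O3: 1.245% × 999.9 = 12.45 lb
  SiO2: 46.82% × 999.9 = 468.2 lb
  ZrO2: 10.48% × 999.9 = 104.8 lb
Balance tally, oxide-wise, with the batch weights as given, relative to the basis at hand (summed amounts equal target values inside rounding margins):
  Na2O: 183.2·0.5893 + 57.35·0.1134 = 114.5 lb (target 114.5 lb)
  SrO: 185.4·0.7027 = 130.3 lb (target 130.3 lb)
  BaO: 219.4·0.7740 = 169.8 lb (target 169.8 lb)
  Al2O3: 381.6·0.003000 + 57.35·0.1971 = 12.45 lb (target 12.45 lb)
  SiO2: 381.6·0.9950 + 154.6·0.3214 + 57.35·0.6766 = 468.2 lb (target 468.2 lb)
  ZrO2: 154.6·0.6776 = 104.8 lb (target 104.8 lb)
Glass-mass bookkeeping: total batch − LOI = 999.9 lb (summing oxide targets gives 999.9 lb; basis as stated: 999.9 lb — gaps are rounding artifacts).
Total batch = Σ batch = 1182 lb; the LOI term Σ batch·LOI equals 181.6 lb; yield, glass over the total, = 84.63%.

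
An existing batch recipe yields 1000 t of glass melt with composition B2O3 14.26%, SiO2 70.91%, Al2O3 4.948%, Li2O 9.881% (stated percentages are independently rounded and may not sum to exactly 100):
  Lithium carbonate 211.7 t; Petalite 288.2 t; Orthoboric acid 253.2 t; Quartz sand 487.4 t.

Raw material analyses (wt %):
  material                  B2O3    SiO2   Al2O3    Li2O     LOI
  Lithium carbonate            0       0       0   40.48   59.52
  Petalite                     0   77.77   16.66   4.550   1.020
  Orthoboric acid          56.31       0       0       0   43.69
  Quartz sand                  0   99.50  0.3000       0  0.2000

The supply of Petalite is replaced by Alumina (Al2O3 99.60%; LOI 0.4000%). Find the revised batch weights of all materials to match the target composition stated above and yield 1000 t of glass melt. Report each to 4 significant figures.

The whole derivation carries full precision in every operation. Working values are printed rounded to 4 significant digits alongside each step — every reported value is rounded once only — the derived quantities, which include LOI, the four compositions, glass mass, totals, the yield, are recomputed at exact precision, exactly as shown in question or answer, from the batch weights for 1000 t of glass.
The oxide mass targets at 1000 t glass melt:
  B2O3: 14.26% × 1000 = 142.6 t
  SiO2: 70.91% × 1000 = 709.1 t
  Al2O3: 4.948% × 1000 = 49.48 t
  Li2O: 9.881% × 1000 = 98.81 t
Balance tally, oxide-wise, working from each reported weight, under the basis named above (summed amounts equal target values within answer rounding):
  B2O3: 253.2·0.5631 = 142.6 t (target 142.6 t)
  SiO2: 712.7·0.9950 = 709.1 t (target 709.1 t)
  Al2O3: 47.53·0.9960 + 712.7·0.003000 = 49.48 t (target 49.48 t)
  Li2O: 244.1·0.4048 = 98.81 t (target 98.81 t)
Mass balance on the glass: the batch minus its LOI: 1000 t (the Σ of target masses is 1000 t; the stated basis being 1000 t — deltas are rounding alone).
Adding the batch up: Σ batch = 1258 t; the LOI term Σ batch·LOI equals 257.5 t; yield = glass ÷ total batch = 79.52%.

Revised batch per 1000 t glass melt:
  Lithium carbonate: 244.1 t
  Alumina: 47.53 t
  Orthoboric acid: 253.2 t
  Quartz sand: 712.7 t
Total batch = 1258 t; LOI loss = 257.5 t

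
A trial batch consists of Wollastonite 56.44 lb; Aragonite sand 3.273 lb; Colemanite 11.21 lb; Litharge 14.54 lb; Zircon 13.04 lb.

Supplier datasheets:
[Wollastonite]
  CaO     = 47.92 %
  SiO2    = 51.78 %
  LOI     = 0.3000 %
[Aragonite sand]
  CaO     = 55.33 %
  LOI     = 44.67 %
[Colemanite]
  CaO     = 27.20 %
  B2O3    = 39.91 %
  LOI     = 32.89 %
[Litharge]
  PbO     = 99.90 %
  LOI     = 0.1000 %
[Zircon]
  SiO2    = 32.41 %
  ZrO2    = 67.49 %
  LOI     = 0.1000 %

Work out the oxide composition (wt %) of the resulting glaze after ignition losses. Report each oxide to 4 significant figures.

Glass mass = 93.16 lb (batch 98.50 − LOI 5.346).
Composition: CaO 34.25%, SiO2 35.91%, PbO 15.59%, ZrO2 9.447%, B2O3 4.803%

Each numeric step keeps full precision through the solve — in-progress results are printed rounded off to 4 significant figures at each printed step — a single rounding yields each reported value; derived quantities (LOI, five oxide percentages, totals, glass mass, the yield) are re-derived using the weight values at 93.16 lb of glass in full float precision as they appear in the problem or the answer.
Delivered oxide masses:
  CaO: 56.44·0.4792 + 3.273·0.5533 + 11.21·0.2720 = 31.91 lb
  SiO2: 56.44·0.5178 + 13.04·0.3241 = 33.45 lb
  PbO: 14.54·0.9990 = 14.53 lb
  ZrO2: 13.04·0.6749 = 8.801 lb
  B2O3: 11.21·0.3991 = 4.474 lb
LOI: 56.44·0.003000 + 3.273·0.4467 + 11.21·0.3289 + 14.54·0.001000 + 13.04·0.001000 = 5.346 lb
Resulting glass, batch − LOI: 98.50 − 5.346 = 93.16 lb (equal to the oxide-mass sum)
wt % = oxide mass / glass mass × 100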